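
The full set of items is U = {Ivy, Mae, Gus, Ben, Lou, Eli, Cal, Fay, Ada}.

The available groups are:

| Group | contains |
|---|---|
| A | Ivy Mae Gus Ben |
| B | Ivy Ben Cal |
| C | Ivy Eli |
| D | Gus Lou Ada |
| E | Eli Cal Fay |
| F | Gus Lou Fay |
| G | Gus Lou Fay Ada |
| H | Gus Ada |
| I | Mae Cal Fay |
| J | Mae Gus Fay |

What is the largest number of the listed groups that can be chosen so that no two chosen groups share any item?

3

C, H, I are pairwise disjoint (C={Ivy,Eli}; H={Gus,Ada}; I={Mae,Cal,Fay}).
Every remaining group overlaps one of these, and no 4 of the listed groups are pairwise disjoint, so 3 is the maximum.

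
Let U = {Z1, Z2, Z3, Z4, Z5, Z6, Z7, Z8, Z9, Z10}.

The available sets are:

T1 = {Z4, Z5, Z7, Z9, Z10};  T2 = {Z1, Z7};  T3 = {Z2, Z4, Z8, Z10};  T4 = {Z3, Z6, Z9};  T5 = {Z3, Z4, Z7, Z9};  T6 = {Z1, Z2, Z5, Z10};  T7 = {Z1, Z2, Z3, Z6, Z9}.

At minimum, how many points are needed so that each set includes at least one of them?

H = {Z6, Z7, Z10} meets every set (each contains at least one member of H), and |H| = 3.
The sets T2, T3, T4 are pairwise disjoint, so any hitting set needs a separate point for each — at least 3. Hence 3 is optimal.

3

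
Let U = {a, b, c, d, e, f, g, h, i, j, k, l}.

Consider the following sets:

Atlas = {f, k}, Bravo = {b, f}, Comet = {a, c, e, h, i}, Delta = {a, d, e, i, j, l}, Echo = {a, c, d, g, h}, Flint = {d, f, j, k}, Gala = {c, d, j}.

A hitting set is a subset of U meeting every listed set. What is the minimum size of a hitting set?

Take T = {c, e, f}. Each listed set contains at least one of these, so T is a hitting set of size 3.
No choice of 2 items meets every set, so 3 is the minimum.

3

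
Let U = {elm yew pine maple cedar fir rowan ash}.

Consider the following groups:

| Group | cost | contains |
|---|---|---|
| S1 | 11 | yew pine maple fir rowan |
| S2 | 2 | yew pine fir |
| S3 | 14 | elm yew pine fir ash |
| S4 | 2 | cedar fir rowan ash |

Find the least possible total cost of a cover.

S1, S3, S4 together cover every element (S1 ∪ S3 ∪ S4 = {elm, yew, pine, maple, cedar, fir, rowan, ash}); total cost 11 + 14 + 2 = 27.
The greedy pick S4, S2, S1, S3 costs 29; no covering selection beats 27.

27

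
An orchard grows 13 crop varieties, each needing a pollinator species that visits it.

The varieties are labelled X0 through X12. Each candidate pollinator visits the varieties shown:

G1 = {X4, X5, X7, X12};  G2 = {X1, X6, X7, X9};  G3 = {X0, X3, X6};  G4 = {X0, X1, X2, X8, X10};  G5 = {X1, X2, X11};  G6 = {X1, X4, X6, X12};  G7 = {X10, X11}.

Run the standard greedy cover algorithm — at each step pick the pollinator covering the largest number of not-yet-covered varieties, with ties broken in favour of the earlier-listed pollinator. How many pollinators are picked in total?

5

Greedy: pick G4 (covers 5 new) → pick G1 (covers 4 new) → pick G2 (covers 2 new) → pick G3 (covers 1 new) → pick G5 (covers 1 new). Total picks: 5.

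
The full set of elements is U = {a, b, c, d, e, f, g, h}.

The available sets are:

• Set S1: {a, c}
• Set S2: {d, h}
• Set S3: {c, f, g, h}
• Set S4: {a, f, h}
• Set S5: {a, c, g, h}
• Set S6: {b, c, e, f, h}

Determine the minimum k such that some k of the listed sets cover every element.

3

S2 and S5 and S6 together: S2 ∪ S5 ∪ S6 = {a, b, c, d, e, f, g, h} — every element is covered.
Only S6 contains b, so S6 is forced; the remaining 3 elements need at least 2 more sets (each remaining set adds at most 2) — so at least 3 sets are needed, and 3 is optimal.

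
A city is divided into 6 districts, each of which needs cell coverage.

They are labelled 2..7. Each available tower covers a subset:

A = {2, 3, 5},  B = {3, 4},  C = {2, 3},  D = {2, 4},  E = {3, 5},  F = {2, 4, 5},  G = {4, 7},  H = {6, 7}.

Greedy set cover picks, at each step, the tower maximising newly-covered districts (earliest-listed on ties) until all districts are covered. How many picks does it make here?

3

Greedy: pick A (covers 3 new) → pick G (covers 2 new) → pick H (covers 1 new). Total picks: 3.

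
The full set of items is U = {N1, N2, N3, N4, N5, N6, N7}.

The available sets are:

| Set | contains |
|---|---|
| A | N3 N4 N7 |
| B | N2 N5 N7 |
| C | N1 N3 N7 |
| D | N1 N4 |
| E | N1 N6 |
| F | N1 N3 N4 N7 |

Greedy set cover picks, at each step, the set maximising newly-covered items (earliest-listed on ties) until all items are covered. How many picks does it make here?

3

Greedy: pick F (covers 4 new) → pick B (covers 2 new) → pick E (covers 1 new). Total picks: 3.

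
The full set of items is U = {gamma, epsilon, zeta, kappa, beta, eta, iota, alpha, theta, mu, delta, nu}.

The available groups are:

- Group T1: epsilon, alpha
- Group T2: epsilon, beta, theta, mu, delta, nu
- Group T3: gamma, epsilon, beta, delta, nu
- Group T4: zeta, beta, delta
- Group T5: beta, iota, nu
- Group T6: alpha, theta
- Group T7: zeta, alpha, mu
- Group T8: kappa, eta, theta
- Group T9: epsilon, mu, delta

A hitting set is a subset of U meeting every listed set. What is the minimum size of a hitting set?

4

The 4 items {kappa, beta, alpha, delta} hit every group.
No choice of 3 items meets every group, so 4 is the minimum.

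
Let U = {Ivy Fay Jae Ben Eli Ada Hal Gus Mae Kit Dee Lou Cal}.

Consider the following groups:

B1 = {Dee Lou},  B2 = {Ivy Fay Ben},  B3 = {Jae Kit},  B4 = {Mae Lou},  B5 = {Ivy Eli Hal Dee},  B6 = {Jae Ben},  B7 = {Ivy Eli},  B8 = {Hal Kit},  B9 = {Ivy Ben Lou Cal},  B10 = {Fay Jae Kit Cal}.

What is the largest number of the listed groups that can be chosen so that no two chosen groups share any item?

4

B4, B6, B7, B8 are pairwise disjoint (B4={Mae,Lou}; B6={Jae,Ben}; B7={Ivy,Eli}; B8={Hal,Kit}).
Every remaining group overlaps one of these, and no 5 of the listed groups are pairwise disjoint, so 4 is the maximum.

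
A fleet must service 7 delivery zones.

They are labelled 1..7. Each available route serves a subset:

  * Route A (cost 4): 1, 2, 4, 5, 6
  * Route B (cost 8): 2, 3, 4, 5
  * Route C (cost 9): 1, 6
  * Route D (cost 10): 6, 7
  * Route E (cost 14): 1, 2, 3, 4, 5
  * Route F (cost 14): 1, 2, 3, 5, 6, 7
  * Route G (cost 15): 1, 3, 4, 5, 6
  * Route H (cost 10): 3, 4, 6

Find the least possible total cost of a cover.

A, F together cover every zone (A ∪ F = {1, 2, 3, 4, 5, 6, 7}); total cost 4 + 14 = 18.
No covering selection has total cost below 18.

18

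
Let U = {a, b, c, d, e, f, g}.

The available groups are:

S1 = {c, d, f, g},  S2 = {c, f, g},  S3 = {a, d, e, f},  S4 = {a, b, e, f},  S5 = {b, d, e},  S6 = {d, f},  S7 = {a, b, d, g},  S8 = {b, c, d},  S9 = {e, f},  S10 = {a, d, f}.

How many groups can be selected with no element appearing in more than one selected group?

S2, S5 are pairwise disjoint (S2={c,f,g}; S5={b,d,e}).
Every remaining group overlaps one of these, and no 3 of the listed groups are pairwise disjoint, so 2 is the maximum.

2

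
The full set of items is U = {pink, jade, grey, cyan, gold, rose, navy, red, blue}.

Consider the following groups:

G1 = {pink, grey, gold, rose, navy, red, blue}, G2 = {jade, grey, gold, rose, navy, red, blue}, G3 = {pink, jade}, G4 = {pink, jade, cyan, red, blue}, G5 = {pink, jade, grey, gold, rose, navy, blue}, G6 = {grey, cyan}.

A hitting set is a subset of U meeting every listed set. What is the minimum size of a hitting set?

Take H = {jade, grey}. Each listed group contains at least one of these, so H is a hitting set of size 2.
The groups G3, G6 are pairwise disjoint, so any hitting set needs a separate item for each — at least 2. Hence 2 is optimal.

2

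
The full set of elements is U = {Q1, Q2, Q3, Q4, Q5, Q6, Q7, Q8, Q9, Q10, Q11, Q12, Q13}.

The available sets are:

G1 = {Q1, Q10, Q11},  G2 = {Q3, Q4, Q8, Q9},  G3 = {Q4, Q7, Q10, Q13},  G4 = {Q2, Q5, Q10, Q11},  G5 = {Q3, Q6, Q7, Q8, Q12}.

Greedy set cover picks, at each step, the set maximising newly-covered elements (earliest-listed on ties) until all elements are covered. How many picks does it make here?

5

Greedy: pick G5 (covers 5 new) → pick G4 (covers 4 new) → pick G2 (covers 2 new) → pick G1 (covers 1 new) → pick G3 (covers 1 new). Total picks: 5.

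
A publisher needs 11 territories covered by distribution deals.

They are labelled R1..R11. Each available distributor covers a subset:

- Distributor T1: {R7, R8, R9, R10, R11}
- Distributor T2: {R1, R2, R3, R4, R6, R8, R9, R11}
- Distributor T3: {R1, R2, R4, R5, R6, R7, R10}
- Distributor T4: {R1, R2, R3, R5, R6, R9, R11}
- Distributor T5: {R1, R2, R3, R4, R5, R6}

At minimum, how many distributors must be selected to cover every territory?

2

Take {T2, T3}. Their union is {R1, R2, R3, R4, R5, R6, R7, R8, R9, R10, R11}, which is all 11 territories.
No single distributor has all 11 territories (the largest, T2, has 8), so 2 is optimal.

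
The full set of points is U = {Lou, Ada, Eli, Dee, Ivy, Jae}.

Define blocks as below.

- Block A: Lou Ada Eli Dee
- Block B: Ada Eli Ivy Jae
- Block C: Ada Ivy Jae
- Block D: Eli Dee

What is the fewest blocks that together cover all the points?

2

A and C together: A ∪ C = {Lou, Ada, Eli, Dee, Ivy, Jae} — every point is covered.
No single block has all 6 points (the largest, A, has 4), so 2 is optimal.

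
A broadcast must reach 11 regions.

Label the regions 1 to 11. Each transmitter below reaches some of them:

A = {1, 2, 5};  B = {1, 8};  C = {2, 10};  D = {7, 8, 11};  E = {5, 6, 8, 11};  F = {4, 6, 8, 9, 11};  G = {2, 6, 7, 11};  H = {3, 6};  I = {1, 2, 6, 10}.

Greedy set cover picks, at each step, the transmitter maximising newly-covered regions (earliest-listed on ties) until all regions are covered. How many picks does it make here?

Greedy: pick F (covers 5 new) → pick A (covers 3 new) → pick C (covers 1 new) → pick D (covers 1 new) → pick H (covers 1 new). Total picks: 5.

5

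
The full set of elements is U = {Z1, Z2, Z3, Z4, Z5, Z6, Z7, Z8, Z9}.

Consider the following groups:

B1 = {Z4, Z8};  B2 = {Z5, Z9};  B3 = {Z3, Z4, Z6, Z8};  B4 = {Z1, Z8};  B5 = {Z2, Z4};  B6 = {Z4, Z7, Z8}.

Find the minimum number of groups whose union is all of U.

5

B2 and B3 and B4 and B5 and B6 together: B2 ∪ B3 ∪ B4 ∪ B5 ∪ B6 = {Z1, Z2, Z3, Z4, Z5, Z6, Z7, Z8, Z9} — every element is covered.
No 4 of the 6 groups cover everything (all 15 combinations miss at least one element), so 5 is optimal.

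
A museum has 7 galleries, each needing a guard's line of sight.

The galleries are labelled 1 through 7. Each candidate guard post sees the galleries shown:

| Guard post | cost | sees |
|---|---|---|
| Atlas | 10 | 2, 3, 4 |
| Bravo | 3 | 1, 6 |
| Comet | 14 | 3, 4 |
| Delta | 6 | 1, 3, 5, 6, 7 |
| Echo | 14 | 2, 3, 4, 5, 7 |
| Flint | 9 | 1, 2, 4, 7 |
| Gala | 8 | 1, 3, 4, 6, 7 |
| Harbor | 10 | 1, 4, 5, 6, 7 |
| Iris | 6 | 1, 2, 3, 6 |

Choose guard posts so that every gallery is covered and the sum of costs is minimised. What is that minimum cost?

15

Delta, Flint together cover every gallery (Delta ∪ Flint = {1, 2, 3, 4, 5, 6, 7}); total cost 6 + 9 = 15.
No covering selection has total cost below 15.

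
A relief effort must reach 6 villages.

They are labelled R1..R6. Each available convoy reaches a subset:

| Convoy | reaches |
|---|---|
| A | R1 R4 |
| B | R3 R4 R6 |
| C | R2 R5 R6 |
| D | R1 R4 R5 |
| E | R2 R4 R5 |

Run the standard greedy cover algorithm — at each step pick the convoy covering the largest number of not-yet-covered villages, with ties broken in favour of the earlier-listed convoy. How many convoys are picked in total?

Greedy: pick B (covers 3 new) → pick C (covers 2 new) → pick A (covers 1 new). Total picks: 3.

3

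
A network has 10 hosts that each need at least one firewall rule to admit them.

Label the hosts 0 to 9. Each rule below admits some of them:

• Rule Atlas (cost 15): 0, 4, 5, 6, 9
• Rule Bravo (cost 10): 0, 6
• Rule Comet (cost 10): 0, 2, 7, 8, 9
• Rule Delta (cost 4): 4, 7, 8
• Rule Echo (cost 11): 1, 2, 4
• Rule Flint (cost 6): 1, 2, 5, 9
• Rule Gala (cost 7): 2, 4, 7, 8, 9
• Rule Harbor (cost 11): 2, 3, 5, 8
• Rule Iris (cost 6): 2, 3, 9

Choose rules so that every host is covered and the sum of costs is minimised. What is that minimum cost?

26

Bravo, Delta, Flint, Iris together cover every host (Bravo ∪ Delta ∪ Flint ∪ Iris = {0, 1, 2, 3, 4, 5, 6, 7, 8, 9}); total cost 10 + 4 + 6 + 6 = 26.
No covering selection has total cost below 26.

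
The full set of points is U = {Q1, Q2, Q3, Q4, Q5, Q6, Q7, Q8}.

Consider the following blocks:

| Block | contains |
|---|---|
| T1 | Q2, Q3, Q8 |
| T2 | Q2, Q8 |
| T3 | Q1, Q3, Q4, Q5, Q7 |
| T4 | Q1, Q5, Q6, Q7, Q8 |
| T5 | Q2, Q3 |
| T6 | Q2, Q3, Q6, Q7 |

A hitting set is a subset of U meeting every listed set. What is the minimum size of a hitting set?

Take H = {Q1, Q2}. Each listed block contains at least one of these, so H is a hitting set of size 2.
The blocks T4, T5 are pairwise disjoint, so any hitting set needs a separate point for each — at least 2. Hence 2 is optimal.

2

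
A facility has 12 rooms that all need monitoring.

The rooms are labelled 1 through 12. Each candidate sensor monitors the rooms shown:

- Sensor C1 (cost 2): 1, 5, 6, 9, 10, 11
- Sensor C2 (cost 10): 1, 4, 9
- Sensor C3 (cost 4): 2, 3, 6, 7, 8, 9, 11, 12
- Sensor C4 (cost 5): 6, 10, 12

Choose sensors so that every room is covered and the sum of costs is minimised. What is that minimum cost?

16

C1, C2, C3 together cover every room (C1 ∪ C2 ∪ C3 = {1, 2, 3, 4, 5, 6, 7, 8, 9, 10, 11, 12}); total cost 2 + 10 + 4 = 16.
No covering selection has total cost below 16.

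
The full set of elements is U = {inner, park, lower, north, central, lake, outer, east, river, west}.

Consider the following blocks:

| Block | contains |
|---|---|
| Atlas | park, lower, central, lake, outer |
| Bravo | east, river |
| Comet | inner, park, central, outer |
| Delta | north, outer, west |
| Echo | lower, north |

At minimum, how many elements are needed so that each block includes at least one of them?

The 3 elements {north, outer, east} hit every block.
The blocks Bravo, Comet, Echo are pairwise disjoint, so any hitting set needs a separate element for each — at least 3. Hence 3 is optimal.

3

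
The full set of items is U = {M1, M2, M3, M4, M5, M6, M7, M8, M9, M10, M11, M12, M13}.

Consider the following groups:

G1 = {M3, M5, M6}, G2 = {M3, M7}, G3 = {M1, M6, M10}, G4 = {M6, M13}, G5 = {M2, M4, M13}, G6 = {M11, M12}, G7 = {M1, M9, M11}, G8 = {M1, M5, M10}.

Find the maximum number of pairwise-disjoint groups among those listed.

G2, G4, G6, G8 are pairwise disjoint (G2={M3,M7}; G4={M6,M13}; G6={M11,M12}; G8={M1,M5,M10}).
Every remaining group overlaps one of these, and no 5 of the listed groups are pairwise disjoint, so 4 is the maximum.

4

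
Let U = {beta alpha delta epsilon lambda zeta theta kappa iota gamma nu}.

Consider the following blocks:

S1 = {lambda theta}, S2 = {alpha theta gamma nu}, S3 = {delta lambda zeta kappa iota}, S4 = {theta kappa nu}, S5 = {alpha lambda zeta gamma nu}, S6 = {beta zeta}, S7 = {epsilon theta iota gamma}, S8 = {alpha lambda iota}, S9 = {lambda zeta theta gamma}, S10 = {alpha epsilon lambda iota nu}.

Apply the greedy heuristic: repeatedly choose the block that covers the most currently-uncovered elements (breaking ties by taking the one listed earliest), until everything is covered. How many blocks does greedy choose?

Greedy: pick S3 (covers 5 new) → pick S2 (covers 4 new) → pick S6 (covers 1 new) → pick S7 (covers 1 new). Total picks: 4.

4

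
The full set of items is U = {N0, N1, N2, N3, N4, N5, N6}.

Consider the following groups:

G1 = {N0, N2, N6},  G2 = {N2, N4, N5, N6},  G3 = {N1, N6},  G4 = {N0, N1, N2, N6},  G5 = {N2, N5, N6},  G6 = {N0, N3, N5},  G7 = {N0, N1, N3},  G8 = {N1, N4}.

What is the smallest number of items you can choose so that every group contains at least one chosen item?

The 3 items {N1, N2, N5} hit every group.
No choice of 2 items meets every group, so 3 is the minimum.

3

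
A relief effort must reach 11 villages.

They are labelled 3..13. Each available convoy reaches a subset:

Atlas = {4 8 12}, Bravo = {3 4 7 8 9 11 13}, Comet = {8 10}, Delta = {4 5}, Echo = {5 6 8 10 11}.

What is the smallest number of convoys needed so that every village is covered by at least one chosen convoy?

Atlas and Bravo and Echo together: Atlas ∪ Bravo ∪ Echo = {3, 4, 5, 6, 7, 8, 9, 10, 11, 12, 13} — every village is covered.
Only Bravo contains 3, so Bravo is forced; the remaining 4 villages need at least 2 more convoys (each remaining convoy adds at most 3) — so at least 3 convoys are needed, and 3 is optimal.

3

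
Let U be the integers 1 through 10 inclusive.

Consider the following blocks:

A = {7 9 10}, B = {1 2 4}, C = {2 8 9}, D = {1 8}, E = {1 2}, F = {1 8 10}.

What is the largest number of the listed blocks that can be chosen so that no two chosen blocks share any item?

A, D are pairwise disjoint (A={7,9,10}; D={1,8}).
Every remaining block overlaps one of these, and no 3 of the listed blocks are pairwise disjoint, so 2 is the maximum.

2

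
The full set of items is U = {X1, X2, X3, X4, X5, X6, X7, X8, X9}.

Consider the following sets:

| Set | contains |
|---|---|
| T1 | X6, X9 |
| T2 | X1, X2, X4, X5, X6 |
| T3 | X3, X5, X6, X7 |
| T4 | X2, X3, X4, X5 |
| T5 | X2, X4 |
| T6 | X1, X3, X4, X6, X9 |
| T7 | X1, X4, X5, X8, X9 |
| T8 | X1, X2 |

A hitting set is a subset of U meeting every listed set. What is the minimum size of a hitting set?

Take H = {X2, X7, X9}. Each listed set contains at least one of these, so H is a hitting set of size 3.
No choice of 2 items meets every set, so 3 is the minimum.

3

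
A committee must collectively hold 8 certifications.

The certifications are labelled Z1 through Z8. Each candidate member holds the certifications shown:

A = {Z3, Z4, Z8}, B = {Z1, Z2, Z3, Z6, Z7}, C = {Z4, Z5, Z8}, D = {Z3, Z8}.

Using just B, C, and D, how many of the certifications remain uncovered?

Union of B, C, D = {Z1, Z2, Z3, Z4, Z5, Z6, Z7, Z8} — that's every certification, so 0 are uncovered.

0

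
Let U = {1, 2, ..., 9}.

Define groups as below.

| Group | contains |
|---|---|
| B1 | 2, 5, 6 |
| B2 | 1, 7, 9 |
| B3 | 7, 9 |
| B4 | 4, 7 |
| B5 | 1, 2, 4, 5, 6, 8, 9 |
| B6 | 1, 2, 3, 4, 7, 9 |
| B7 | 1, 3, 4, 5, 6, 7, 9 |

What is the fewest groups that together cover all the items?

2

B5 and B7 together: B5 ∪ B7 = {1, 2, 3, 4, 5, 6, 7, 8, 9} — every item is covered.
No single group has all 9 items (the largest, B5, has 7), so 2 is optimal.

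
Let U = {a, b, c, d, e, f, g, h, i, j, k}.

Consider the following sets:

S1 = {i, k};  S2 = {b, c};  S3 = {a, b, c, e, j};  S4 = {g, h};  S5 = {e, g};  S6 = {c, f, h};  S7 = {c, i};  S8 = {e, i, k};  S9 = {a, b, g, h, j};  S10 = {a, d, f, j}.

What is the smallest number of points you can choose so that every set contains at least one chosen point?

The 4 points {b, f, g, i} hit every set.
The sets S1, S2, S5, S10 are pairwise disjoint, so any hitting set needs a separate point for each — at least 4. Hence 4 is optimal.

4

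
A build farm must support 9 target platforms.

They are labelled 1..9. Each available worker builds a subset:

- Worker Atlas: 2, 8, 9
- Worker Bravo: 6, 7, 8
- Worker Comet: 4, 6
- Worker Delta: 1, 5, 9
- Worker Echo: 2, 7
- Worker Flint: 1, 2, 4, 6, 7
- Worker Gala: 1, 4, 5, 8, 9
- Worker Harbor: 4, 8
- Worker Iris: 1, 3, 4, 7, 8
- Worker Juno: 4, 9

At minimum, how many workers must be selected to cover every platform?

Flint and Gala and Iris together: Flint ∪ Gala ∪ Iris = {1, 2, 3, 4, 5, 6, 7, 8, 9} — every platform is covered.
Only Iris contains 3, so Iris is forced; the remaining 4 platforms need at least 2 more workers (each remaining worker adds at most 2) — so at least 3 workers are needed, and 3 is optimal.

3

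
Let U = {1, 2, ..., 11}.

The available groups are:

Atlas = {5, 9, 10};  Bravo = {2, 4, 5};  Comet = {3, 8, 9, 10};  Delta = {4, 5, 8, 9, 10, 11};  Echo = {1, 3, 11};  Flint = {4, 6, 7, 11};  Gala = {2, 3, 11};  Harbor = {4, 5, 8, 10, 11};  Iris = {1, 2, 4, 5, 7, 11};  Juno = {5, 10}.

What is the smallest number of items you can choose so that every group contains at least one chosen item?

H = {2, 10, 11} meets every group (each contains at least one member of H), and |H| = 3.
No choice of 2 items meets every group, so 3 is the minimum.

3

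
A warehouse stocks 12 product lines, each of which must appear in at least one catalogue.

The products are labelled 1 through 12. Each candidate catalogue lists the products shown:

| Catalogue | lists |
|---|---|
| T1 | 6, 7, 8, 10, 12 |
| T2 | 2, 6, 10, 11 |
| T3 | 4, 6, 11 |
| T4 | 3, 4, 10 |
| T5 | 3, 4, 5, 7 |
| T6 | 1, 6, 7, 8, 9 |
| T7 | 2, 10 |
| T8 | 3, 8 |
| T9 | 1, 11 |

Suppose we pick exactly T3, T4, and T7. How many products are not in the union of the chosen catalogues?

6

Union of T3, T4, T7 = {2, 3, 4, 6, 10, 11}.
Not covered: 1, 5, 7, 8, 9, 12 — 6 products.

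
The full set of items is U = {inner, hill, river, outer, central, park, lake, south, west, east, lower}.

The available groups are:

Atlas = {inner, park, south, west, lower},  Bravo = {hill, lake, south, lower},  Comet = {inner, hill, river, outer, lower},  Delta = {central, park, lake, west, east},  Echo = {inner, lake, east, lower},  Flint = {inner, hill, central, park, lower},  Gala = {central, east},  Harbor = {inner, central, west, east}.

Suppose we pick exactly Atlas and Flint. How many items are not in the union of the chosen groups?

Union of Atlas, Flint = {inner, hill, central, park, south, west, lower}.
Not covered: river, outer, lake, east — 4 items.

4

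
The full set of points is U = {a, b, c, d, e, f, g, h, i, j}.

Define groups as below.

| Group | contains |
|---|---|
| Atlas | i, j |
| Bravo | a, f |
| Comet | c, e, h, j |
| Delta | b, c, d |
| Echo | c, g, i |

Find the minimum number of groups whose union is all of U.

Bravo, Comet, Delta, and Echo cover everything between them: the union {a, b, c, d, e, f, g, h, i, j} is all of U.
Only Delta contains b, so Delta is forced; the remaining 7 points need at least 3 more groups (each remaining group adds at most 3) — so at least 4 groups are needed, and 4 is optimal.

4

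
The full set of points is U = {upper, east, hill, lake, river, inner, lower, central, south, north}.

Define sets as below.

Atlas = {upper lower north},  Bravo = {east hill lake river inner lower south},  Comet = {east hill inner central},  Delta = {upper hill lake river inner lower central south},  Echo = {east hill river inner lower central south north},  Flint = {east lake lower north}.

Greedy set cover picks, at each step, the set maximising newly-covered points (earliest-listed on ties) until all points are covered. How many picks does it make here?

2

Greedy: pick Delta (covers 8 new) → pick Echo (covers 2 new). Total picks: 2.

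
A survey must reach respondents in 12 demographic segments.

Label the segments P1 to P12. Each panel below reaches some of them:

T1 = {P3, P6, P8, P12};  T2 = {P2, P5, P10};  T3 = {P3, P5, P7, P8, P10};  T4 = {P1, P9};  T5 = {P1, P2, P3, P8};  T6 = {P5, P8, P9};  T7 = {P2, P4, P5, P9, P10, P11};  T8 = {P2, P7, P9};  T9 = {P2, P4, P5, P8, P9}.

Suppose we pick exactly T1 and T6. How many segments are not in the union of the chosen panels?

Union of T1, T6 = {P3, P5, P6, P8, P9, P12}.
Not covered: P1, P2, P4, P7, P10, P11 — 6 segments.

6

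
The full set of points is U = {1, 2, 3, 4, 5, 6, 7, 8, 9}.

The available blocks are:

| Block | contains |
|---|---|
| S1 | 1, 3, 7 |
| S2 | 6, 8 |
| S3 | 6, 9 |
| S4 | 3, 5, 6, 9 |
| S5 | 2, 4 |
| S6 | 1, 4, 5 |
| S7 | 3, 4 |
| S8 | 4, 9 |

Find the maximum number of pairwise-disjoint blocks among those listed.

S1, S2, S5 are pairwise disjoint (S1={1,3,7}; S2={6,8}; S5={2,4}).
Every remaining block overlaps one of these, and no 4 of the listed blocks are pairwise disjoint, so 3 is the maximum.

3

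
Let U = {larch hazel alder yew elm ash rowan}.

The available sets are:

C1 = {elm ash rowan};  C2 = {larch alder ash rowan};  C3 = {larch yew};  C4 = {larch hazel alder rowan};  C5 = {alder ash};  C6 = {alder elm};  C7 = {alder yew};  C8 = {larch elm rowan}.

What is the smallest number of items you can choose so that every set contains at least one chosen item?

H = {larch, alder, elm} meets every set (each contains at least one member of H), and |H| = 3.
No choice of 2 items meets every set, so 3 is the minimum.

3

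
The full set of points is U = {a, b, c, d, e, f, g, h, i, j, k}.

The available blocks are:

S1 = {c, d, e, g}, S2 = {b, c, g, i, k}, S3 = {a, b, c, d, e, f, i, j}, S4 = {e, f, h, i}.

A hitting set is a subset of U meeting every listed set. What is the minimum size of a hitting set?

Take T = {c, i}. Each listed block contains at least one of these, so T is a hitting set of size 2.
No single point lies in every block, so at least 2 are needed and 2 is optimal.

2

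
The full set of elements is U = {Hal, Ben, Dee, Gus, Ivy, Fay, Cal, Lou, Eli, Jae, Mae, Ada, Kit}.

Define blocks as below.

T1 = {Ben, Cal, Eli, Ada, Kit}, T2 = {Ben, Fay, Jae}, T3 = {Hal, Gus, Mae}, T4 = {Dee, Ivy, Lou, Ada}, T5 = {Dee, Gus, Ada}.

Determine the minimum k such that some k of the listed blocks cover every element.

4

T1 and T2 and T3 and T4 together: T1 ∪ T2 ∪ T3 ∪ T4 = {Hal, Ben, Dee, Gus, Ivy, Fay, Cal, Lou, Eli, Jae, Mae, Ada, Kit} — every element is covered.
Only T4 contains Ivy, so T4 is forced; the remaining 9 elements need at least 3 more blocks (each remaining block adds at most 4) — so at least 4 blocks are needed, and 4 is optimal.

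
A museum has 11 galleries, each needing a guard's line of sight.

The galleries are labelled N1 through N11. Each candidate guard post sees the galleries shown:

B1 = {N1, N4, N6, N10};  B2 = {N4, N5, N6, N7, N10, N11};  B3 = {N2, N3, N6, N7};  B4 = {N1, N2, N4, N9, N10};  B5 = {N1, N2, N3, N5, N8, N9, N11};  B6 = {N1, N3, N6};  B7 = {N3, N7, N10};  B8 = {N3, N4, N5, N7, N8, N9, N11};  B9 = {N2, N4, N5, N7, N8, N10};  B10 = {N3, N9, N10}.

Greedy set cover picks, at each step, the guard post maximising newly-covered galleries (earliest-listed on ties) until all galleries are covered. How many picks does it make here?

2

Greedy: pick B5 (covers 7 new) → pick B2 (covers 4 new). Total picks: 2.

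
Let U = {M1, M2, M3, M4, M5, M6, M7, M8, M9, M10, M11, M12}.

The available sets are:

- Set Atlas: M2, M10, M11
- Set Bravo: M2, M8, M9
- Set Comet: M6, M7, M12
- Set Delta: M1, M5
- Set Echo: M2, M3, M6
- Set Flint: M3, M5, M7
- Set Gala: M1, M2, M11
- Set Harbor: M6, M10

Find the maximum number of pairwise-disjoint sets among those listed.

3

Atlas, Comet, Delta are pairwise disjoint (Atlas={M2,M10,M11}; Comet={M6,M7,M12}; Delta={M1,M5}).
Every remaining set overlaps one of these, and no 4 of the listed sets are pairwise disjoint, so 3 is the maximum.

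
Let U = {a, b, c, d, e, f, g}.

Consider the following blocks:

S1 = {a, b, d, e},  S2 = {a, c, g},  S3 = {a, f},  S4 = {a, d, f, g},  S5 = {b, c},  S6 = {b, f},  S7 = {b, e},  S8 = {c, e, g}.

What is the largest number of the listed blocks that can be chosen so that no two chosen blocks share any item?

S3, S8 are pairwise disjoint (S3={a,f}; S8={c,e,g}).
Every remaining block overlaps one of these, and no 3 of the listed blocks are pairwise disjoint, so 2 is the maximum.

2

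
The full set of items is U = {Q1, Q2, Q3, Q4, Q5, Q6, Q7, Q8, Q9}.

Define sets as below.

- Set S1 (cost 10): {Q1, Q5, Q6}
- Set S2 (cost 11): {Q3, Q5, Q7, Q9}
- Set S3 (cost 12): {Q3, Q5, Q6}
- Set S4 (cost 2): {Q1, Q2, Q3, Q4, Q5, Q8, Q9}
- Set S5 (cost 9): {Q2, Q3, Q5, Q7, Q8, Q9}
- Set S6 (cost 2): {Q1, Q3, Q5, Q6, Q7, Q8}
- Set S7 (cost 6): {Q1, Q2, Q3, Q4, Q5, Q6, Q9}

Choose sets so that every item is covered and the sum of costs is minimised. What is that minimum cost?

S4, S6 together cover every item (S4 ∪ S6 = {Q1, Q2, Q3, Q4, Q5, Q6, Q7, Q8, Q9}); total cost 2 + 2 = 4.
No covering selection has total cost below 4.

4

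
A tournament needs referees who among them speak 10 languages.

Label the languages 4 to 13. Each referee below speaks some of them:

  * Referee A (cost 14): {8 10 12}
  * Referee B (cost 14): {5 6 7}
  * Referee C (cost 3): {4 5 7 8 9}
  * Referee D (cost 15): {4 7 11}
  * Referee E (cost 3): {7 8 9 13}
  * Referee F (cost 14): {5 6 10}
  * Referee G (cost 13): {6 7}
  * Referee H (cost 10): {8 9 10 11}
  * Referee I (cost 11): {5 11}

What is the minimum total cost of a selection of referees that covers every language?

A, C, E, G, H together cover every language (A ∪ C ∪ E ∪ G ∪ H = {4, 5, 6, 7, 8, 9, 10, 11, 12, 13}); total cost 14 + 3 + 3 + 13 + 10 = 43.
No covering selection has total cost below 43.

43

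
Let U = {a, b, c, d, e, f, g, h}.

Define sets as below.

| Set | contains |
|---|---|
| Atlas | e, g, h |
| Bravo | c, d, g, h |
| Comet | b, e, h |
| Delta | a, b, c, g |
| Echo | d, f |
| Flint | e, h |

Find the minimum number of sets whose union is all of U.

3

Comet and Delta and Echo together: Comet ∪ Delta ∪ Echo = {a, b, c, d, e, f, g, h} — every item is covered.
Only Delta contains a, so Delta is forced; the remaining 4 items need at least 2 more sets (each remaining set adds at most 2) — so at least 3 sets are needed, and 3 is optimal.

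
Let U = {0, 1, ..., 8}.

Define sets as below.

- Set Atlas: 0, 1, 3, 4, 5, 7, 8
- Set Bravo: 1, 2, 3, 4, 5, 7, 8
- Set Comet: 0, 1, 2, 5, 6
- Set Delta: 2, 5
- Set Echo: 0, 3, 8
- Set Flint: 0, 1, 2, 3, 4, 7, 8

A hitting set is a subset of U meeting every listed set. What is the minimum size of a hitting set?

Take H = {2, 8}. Each listed set contains at least one of these, so H is a hitting set of size 2.
The sets Delta, Echo are pairwise disjoint, so any hitting set needs a separate element for each — at least 2. Hence 2 is optimal.

2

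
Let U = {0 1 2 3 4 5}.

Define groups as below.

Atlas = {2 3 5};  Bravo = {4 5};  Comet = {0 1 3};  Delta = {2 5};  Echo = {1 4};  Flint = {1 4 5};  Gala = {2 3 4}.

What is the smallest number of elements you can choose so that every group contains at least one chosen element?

Take H = {1, 2, 5}. Each listed group contains at least one of these, so H is a hitting set of size 3.
No choice of 2 elements meets every group, so 3 is the minimum.

3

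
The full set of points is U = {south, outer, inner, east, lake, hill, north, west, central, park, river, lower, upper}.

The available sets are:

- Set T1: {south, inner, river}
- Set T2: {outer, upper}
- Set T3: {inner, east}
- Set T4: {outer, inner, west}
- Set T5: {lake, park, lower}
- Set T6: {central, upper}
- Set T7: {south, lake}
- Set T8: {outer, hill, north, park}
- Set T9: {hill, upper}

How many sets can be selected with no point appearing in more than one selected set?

T3, T6, T7, T8 are pairwise disjoint (T3={inner,east}; T6={central,upper}; T7={south,lake}; T8={outer,hill,north,park}).
Every remaining set overlaps one of these, and no 5 of the listed sets are pairwise disjoint, so 4 is the maximum.

4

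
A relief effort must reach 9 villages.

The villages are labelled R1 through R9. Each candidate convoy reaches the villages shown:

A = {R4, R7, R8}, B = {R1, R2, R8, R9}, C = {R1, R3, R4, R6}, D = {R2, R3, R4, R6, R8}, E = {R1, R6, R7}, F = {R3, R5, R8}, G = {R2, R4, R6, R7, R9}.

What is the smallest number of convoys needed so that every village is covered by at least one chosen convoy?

3

Take {C, F, G}. Their union is {R1, R2, R3, R4, R5, R6, R7, R8, R9}, which is all 9 villages.
Only F contains R5, so F is forced; the remaining 6 villages need at least 2 more convoys (each remaining convoy adds at most 5) — so at least 3 convoys are needed, and 3 is optimal.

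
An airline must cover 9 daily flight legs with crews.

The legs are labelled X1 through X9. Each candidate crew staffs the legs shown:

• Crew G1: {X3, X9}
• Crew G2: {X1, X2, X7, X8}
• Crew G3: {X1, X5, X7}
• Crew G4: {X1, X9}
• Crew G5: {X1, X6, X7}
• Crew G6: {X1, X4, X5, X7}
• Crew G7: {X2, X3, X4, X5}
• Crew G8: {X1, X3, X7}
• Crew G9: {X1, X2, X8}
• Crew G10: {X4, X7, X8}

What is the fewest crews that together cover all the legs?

G1 and G2 and G5 and G6 together: G1 ∪ G2 ∪ G5 ∪ G6 = {X1, X2, X3, X4, X5, X6, X7, X8, X9} — every leg is covered.
No 3 of the 10 crews cover everything (all 120 combinations miss at least one leg), so 4 is optimal.

4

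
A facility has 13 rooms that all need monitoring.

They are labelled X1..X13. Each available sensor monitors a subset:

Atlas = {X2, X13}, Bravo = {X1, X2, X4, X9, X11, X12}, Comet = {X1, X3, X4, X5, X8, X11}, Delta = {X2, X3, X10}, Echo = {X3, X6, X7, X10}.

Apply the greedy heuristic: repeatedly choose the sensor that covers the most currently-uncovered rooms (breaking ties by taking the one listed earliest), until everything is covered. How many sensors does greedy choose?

4

Greedy: pick Bravo (covers 6 new) → pick Echo (covers 4 new) → pick Comet (covers 2 new) → pick Atlas (covers 1 new). Total picks: 4.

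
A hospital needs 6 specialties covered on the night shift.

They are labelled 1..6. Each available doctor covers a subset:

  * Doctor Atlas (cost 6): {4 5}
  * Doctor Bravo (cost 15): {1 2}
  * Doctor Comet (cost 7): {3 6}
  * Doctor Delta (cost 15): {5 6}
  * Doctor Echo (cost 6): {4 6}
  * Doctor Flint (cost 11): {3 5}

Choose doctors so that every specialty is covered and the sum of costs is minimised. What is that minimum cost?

28

Atlas, Bravo, Comet together cover every specialty (Atlas ∪ Bravo ∪ Comet = {1, 2, 3, 4, 5, 6}); total cost 6 + 15 + 7 = 28.
No covering selection has total cost below 28.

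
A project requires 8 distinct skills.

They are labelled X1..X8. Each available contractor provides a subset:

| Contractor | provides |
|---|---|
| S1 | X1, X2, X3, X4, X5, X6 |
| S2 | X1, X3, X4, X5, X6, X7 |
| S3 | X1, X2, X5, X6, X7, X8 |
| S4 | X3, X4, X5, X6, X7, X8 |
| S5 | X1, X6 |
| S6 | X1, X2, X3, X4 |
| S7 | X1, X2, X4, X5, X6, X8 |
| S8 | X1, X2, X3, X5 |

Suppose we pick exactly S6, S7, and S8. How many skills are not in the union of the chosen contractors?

1

Union of S6, S7, S8 = {X1, X2, X3, X4, X5, X6, X8}.
Not covered: X7 — 1 skill.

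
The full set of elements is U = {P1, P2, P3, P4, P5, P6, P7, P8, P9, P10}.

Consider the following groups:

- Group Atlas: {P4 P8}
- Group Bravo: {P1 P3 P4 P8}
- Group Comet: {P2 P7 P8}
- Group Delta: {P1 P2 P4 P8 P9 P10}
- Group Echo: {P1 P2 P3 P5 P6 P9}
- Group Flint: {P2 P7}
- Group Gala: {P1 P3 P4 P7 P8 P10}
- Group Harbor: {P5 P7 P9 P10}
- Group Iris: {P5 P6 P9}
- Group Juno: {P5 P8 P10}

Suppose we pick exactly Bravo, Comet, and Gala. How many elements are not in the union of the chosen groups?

Union of Bravo, Comet, Gala = {P1, P2, P3, P4, P7, P8, P10}.
Not covered: P5, P6, P9 — 3 elements.

3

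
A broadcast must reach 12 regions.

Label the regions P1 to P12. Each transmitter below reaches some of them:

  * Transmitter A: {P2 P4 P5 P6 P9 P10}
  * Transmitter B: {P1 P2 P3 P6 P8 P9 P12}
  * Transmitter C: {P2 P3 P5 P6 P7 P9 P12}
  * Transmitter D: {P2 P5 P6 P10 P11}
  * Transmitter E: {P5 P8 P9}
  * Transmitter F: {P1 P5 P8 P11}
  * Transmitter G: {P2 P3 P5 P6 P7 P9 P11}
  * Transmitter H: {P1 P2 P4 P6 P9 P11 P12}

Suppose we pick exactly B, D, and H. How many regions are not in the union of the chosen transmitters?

Union of B, D, H = {P1, P2, P3, P4, P5, P6, P8, P9, P10, P11, P12}.
Not covered: P7 — 1 region.

1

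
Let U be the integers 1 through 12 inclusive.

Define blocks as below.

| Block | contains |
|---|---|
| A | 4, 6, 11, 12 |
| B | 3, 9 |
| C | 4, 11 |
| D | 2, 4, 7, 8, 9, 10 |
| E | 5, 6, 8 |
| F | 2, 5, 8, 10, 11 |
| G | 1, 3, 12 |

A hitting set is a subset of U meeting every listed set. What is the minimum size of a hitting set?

H = {3, 4, 8} meets every block (each contains at least one member of H), and |H| = 3.
The blocks B, C, E are pairwise disjoint, so any hitting set needs a separate item for each — at least 3. Hence 3 is optimal.

3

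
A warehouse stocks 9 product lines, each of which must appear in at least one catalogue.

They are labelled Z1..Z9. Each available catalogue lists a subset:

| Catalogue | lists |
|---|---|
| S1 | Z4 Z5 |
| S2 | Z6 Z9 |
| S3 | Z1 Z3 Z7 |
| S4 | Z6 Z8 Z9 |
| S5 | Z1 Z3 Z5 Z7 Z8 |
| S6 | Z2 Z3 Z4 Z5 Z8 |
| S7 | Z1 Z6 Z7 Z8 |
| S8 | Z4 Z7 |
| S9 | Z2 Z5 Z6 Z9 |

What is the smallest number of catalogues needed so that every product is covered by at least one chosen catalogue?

S4 and S5 and S6 together: S4 ∪ S5 ∪ S6 = {Z1, Z2, Z3, Z4, Z5, Z6, Z7, Z8, Z9} — every product is covered.
No 2 of the 9 catalogues cover everything (all 36 combinations miss at least one product), so 3 is optimal.

3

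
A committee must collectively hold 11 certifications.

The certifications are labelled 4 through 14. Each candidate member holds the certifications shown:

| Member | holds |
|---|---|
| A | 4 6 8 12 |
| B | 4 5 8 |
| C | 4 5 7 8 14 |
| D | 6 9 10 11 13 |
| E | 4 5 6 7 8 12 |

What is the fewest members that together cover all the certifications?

Take {C, D, E}. Their union is {4, 5, 6, 7, 8, 9, 10, 11, 12, 13, 14}, which is all 11 certifications.
Only D contains 9, so D is forced; the remaining 6 certifications need at least 2 more members (each remaining member adds at most 5) — so at least 3 members are needed, and 3 is optimal.

3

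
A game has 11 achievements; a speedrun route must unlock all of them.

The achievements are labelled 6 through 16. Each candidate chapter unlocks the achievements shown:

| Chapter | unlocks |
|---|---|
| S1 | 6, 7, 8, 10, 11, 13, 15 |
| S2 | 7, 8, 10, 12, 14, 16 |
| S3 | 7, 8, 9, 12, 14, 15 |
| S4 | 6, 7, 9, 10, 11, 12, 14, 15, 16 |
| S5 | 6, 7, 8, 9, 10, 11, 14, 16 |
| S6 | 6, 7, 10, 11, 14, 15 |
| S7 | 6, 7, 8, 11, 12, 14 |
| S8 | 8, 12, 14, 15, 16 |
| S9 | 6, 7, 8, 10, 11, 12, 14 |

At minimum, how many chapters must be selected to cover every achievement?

Take {S1, S4}. Their union is {6, 7, 8, 9, 10, 11, 12, 13, 14, 15, 16}, which is all 11 achievements.
No single chapter has all 11 achievements (the largest, S4, has 9), so 2 is optimal.

2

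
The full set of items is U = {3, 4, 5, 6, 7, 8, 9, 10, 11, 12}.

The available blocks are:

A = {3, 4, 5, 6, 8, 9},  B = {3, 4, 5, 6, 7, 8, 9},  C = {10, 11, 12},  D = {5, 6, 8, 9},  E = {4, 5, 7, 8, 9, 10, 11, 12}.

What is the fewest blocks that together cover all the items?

Take {B, E}. Their union is {3, 4, 5, 6, 7, 8, 9, 10, 11, 12}, which is all 10 items.
No single block has all 10 items (the largest, E, has 8), so 2 is optimal.

2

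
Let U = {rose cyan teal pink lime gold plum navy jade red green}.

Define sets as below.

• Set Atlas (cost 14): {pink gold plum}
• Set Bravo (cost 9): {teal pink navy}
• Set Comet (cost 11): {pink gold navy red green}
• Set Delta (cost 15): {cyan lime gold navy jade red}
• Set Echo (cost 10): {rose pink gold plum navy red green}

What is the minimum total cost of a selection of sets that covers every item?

Bravo, Delta, Echo together cover every item (Bravo ∪ Delta ∪ Echo = {rose, cyan, teal, pink, lime, gold, plum, navy, jade, red, green}); total cost 9 + 15 + 10 = 34.
No covering selection has total cost below 34.

34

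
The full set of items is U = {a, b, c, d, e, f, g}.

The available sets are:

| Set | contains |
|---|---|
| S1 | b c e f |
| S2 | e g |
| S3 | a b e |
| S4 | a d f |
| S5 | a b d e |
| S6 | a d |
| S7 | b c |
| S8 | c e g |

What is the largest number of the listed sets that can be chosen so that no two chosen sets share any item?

S2, S6, S7 are pairwise disjoint (S2={e,g}; S6={a,d}; S7={b,c}).
Every remaining set overlaps one of these, and no 4 of the listed sets are pairwise disjoint, so 3 is the maximum.

3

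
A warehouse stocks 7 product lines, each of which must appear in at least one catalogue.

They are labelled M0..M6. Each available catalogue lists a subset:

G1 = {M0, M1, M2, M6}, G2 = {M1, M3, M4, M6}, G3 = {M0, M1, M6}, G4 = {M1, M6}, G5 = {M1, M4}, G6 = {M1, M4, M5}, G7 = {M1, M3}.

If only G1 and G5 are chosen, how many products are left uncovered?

2

Union of G1, G5 = {M0, M1, M2, M4, M6}.
Not covered: M3, M5 — 2 products.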